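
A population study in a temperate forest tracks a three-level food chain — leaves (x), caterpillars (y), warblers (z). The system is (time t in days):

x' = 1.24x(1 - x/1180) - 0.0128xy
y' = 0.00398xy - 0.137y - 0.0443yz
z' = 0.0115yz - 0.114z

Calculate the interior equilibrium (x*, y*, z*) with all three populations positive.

From dz/dt = 0: 0.0115y* = 0.114, so y* = 9.91.
From dx/dt = 0: 1.24(1 - x*/1180) = 0.0128·9.91, giving x* = 1180·(1 - 0.102) = 1060.
From dy/dt = 0: 0.00398·1060 - 0.137 = 0.0443z*, so z* = 4.08/0.0443 = 92.1.

x* ≈ 1060, y* ≈ 9.91, z* ≈ 92.1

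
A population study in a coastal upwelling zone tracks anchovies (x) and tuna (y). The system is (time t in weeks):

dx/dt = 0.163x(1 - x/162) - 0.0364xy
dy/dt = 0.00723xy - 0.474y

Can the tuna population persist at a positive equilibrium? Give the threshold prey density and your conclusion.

Threshold x = 65.6; K > 65.6, so yes, the predator persists.

The predator equation gives dy/dt > 0 only when x > 0.474/0.00723 = 65.6.
Without the predator, x → K = 162. Since 162 > 65.6, the predator can invade and persist.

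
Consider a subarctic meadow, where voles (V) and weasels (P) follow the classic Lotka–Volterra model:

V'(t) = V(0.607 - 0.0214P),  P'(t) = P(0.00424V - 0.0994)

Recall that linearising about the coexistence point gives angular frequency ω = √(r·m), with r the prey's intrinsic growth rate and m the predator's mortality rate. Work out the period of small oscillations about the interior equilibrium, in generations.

Here r = 0.607 and m = 0.0994, so r·m = 0.0603.
ω = √0.0603 = 0.246 per generation, hence T = 2π/ω ≈ 25.6 generations.

T ≈ 25.6 generations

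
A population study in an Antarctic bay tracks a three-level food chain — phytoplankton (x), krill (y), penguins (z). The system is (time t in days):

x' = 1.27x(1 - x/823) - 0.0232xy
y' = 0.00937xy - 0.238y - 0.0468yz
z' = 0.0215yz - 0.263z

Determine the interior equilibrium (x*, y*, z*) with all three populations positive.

x* ≈ 639, y* ≈ 12.2, z* ≈ 123

From dz/dt = 0: 0.0215y* = 0.263, so y* = 12.2.
From dx/dt = 0: 1.27(1 - x*/823) = 0.0232·12.2, giving x* = 823·(1 - 0.223) = 639.
From dy/dt = 0: 0.00937·639 - 0.238 = 0.0468z*, so z* = 5.75/0.0468 = 123.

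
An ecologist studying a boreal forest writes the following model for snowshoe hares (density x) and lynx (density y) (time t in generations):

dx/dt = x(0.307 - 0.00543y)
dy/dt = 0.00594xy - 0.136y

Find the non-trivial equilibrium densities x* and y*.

Set dy/dt = 0 with y > 0: 0.00594x - 0.136 = 0, so x* = 0.136/0.00594 = 22.9.
Set dx/dt = 0 with x > 0: 0.307 - 0.00543y = 0, so y* = 0.307/0.00543 = 56.5.

x* ≈ 22.9, y* ≈ 56.5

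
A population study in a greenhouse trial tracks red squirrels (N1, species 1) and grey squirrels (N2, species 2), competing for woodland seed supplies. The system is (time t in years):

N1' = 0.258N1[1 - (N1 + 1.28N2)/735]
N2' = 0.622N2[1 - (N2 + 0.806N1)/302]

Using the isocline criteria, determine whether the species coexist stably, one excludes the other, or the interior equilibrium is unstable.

species 1 excludes species 2

Compare the nullcline intercepts: K1/α12 = 735/1.28 = 574 > K2 = 302; K2/α21 = 302/0.806 = 375 < K1 = 735.
Since the inequalities point opposite ways, species 1 can invade but species 2 cannot.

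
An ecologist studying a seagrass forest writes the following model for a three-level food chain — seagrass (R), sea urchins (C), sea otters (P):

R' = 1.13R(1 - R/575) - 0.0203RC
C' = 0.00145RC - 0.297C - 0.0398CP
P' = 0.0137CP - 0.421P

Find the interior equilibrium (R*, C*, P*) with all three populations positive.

From dP/dt = 0: 0.0137C* = 0.421, so C* = 30.7.
From dR/dt = 0: 1.13(1 - R*/575) = 0.0203·30.7, giving R* = 575·(1 - 0.552) = 258.
From dC/dt = 0: 0.00145·258 - 0.297 = 0.0398P*, so P* = 0.0765/0.0398 = 1.92.

R* ≈ 258, C* ≈ 30.7, P* ≈ 1.92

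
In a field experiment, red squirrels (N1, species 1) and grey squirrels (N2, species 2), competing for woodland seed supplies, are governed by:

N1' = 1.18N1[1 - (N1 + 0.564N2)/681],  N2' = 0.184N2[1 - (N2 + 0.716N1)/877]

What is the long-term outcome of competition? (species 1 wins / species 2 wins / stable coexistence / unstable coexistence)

stable coexistence

Compare the nullcline intercepts: K1/α12 = 681/0.564 = 1210 > K2 = 877; K2/α21 = 877/0.716 = 1220 > K1 = 681.
Since both inequalities hold, each species can invade when rare, so the interior equilibrium is stable.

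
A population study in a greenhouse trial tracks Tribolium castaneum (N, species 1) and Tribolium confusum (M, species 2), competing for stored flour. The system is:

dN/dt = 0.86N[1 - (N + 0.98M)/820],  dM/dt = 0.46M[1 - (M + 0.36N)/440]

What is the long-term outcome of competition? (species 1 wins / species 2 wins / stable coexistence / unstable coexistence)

stable coexistence

Compare the nullcline intercepts: K1/α12 = 820/0.98 = 837 > K2 = 440; K2/α21 = 440/0.36 = 1220 > K1 = 820.
Since both inequalities hold, each species can invade when rare, so the interior equilibrium is stable.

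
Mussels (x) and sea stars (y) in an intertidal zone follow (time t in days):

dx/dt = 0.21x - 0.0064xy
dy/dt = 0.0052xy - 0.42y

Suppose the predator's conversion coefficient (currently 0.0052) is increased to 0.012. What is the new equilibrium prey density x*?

x* ≈ 35

At the interior fixed point, setting dy/dt = 0 with y > 0 fixes x* = (predator death rate)/(xy coefficient) — independent of the other coefficients.
With the change, x* = 0.42/0.012 = 35; it falls from 80.8.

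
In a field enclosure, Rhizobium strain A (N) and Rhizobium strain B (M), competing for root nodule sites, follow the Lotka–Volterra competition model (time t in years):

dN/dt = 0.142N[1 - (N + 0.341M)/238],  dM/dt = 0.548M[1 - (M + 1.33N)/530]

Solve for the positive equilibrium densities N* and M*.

N* ≈ 105, M* ≈ 391

Setting both brackets to zero gives the nullclines N + 0.341M = 238 and 1.33N + M = 530.
Substituting M = 530 - 1.33N into the first: N(1 - 0.341·1.33) = 238 - 0.341·530.
So N* = 57.3/0.546 = 105, and then M* = 530 - 1.33·105 = 391.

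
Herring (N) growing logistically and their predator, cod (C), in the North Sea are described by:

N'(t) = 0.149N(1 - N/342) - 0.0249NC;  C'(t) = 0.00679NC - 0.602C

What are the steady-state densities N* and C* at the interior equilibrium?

From dC/dt = 0 with C > 0: 0.00679N* = 0.602, so N* = 88.7.
Substitute into dN/dt = 0: 0.149(1 - 88.7/342) = 0.0249C*.
The bracket is 0.741, giving C* = 0.11/0.0249 = 4.43.

N* ≈ 88.7, C* ≈ 4.43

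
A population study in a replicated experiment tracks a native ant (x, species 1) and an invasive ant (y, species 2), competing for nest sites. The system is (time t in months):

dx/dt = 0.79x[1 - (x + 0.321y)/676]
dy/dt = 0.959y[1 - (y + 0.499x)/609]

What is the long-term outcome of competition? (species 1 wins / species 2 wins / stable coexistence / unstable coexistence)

Compare the nullcline intercepts: K1/α12 = 676/0.321 = 2110 > K2 = 609; K2/α21 = 609/0.499 = 1220 > K1 = 676.
Since both inequalities hold, each species can invade when rare, so the interior equilibrium is stable.

stable coexistence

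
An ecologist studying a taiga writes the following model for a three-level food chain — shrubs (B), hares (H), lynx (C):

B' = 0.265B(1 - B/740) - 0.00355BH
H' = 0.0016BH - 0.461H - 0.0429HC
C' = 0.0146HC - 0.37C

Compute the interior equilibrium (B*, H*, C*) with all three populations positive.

B* ≈ 489, H* ≈ 25.3, C* ≈ 7.48

From dC/dt = 0: 0.0146H* = 0.37, so H* = 25.3.
From dB/dt = 0: 0.265(1 - B*/740) = 0.00355·25.3, giving B* = 740·(1 - 0.339) = 489.
From dH/dt = 0: 0.0016·489 - 0.461 = 0.0429C*, so C* = 0.321/0.0429 = 7.48.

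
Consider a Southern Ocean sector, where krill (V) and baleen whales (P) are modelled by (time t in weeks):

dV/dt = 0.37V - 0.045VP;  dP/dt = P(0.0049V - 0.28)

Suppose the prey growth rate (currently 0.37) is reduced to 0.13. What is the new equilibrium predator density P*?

At the interior fixed point, setting dV/dt = 0 with V > 0 fixes P* = (prey growth rate)/(VP coefficient) — independent of the other coefficients.
With the change, P* = 0.13/0.045 = 2.89; it falls from 8.22.

P* ≈ 2.89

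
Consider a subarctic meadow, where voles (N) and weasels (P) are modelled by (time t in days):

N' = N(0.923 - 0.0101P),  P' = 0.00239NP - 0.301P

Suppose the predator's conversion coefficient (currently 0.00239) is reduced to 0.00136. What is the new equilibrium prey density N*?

At the interior fixed point, setting dP/dt = 0 with P > 0 fixes N* = (predator death rate)/(NP coefficient) — independent of the other coefficients.
With the change, N* = 0.301/0.00136 = 221; it rises from 126.

N* ≈ 221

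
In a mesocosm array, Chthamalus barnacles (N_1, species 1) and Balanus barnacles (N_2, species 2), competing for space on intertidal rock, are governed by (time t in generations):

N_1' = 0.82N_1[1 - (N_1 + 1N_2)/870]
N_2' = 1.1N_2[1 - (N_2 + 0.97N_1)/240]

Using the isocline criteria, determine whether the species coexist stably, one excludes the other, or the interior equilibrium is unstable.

Compare the nullcline intercepts: K1/α12 = 870/1 = 870 > K2 = 240; K2/α21 = 240/0.97 = 247 < K1 = 870.
Since the inequalities point opposite ways, species 1 can invade but species 2 cannot.

species 1 excludes species 2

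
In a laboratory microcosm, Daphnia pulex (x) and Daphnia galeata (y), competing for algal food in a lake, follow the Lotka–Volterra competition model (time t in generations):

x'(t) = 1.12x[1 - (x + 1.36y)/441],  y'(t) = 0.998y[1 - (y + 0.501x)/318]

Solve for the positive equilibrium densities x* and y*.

Setting both brackets to zero gives the nullclines x + 1.36y = 441 and 0.501x + y = 318.
Substituting y = 318 - 0.501x into the first: x(1 - 1.36·0.501) = 441 - 1.36·318.
So x* = 8.52/0.319 = 26.7, and then y* = 318 - 0.501·26.7 = 305.

x* ≈ 26.7, y* ≈ 305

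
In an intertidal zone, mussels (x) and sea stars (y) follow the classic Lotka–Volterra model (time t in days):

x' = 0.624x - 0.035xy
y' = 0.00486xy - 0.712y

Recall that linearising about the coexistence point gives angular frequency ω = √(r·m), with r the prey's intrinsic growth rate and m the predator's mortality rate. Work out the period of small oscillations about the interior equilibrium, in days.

T ≈ 9.43 days

Here r = 0.624 and m = 0.712, so r·m = 0.444.
ω = √0.444 = 0.667 per day, hence T = 2π/ω ≈ 9.43 days.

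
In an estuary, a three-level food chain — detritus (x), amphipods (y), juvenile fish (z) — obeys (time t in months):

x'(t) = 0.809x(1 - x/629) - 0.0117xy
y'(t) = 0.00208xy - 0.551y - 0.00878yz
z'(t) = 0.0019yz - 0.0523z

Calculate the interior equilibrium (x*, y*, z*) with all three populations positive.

x* ≈ 379, y* ≈ 27.5, z* ≈ 26.9

From dz/dt = 0: 0.0019y* = 0.0523, so y* = 27.5.
From dx/dt = 0: 0.809(1 - x*/629) = 0.0117·27.5, giving x* = 629·(1 - 0.398) = 379.
From dy/dt = 0: 0.00208·379 - 0.551 = 0.00878z*, so z* = 0.236/0.00878 = 26.9.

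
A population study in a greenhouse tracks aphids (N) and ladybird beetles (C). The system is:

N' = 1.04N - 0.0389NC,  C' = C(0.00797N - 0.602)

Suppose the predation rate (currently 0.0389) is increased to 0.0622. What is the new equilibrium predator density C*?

C* ≈ 16.7

At the interior fixed point, setting dN/dt = 0 with N > 0 fixes C* = (prey growth rate)/(NC coefficient) — independent of the other coefficients.
With the change, C* = 1.04/0.0622 = 16.7; it falls from 26.7.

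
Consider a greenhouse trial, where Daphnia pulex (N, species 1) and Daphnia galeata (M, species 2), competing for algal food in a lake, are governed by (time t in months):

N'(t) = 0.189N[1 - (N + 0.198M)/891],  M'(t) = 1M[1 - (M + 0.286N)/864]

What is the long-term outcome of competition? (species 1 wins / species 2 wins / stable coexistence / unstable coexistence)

stable coexistence

Compare the nullcline intercepts: K1/α12 = 891/0.198 = 4500 > K2 = 864; K2/α21 = 864/0.286 = 3020 > K1 = 891.
Since both inequalities hold, each species can invade when rare, so the interior equilibrium is stable.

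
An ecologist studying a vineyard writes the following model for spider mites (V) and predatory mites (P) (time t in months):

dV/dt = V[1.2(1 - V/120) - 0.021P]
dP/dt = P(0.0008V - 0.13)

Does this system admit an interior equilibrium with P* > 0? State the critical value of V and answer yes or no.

Threshold V = 162; K < 162, so no, the predator goes extinct.

The predator equation gives dP/dt > 0 only when V > 0.13/0.0008 = 162.
Without the predator, V → K = 120. Since 120 < 162, the predator cannot invade.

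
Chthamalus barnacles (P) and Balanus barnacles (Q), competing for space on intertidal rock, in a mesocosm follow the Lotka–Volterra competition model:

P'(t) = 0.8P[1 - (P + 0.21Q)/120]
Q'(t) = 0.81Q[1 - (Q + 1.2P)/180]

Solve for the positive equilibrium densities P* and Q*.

Setting both brackets to zero gives the nullclines P + 0.21Q = 120 and 1.2P + Q = 180.
Substituting Q = 180 - 1.2P into the first: P(1 - 0.21·1.2) = 120 - 0.21·180.
So P* = 82.2/0.748 = 110, and then Q* = 180 - 1.2·110 = 48.1.

P* ≈ 110, Q* ≈ 48.1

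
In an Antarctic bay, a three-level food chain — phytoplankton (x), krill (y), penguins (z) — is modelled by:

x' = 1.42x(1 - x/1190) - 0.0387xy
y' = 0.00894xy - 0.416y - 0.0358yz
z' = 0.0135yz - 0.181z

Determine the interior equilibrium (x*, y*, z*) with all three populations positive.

x* ≈ 755, y* ≈ 13.4, z* ≈ 177

From dz/dt = 0: 0.0135y* = 0.181, so y* = 13.4.
From dx/dt = 0: 1.42(1 - x*/1190) = 0.0387·13.4, giving x* = 1190·(1 - 0.365) = 755.
From dy/dt = 0: 0.00894·755 - 0.416 = 0.0358z*, so z* = 6.34/0.0358 = 177.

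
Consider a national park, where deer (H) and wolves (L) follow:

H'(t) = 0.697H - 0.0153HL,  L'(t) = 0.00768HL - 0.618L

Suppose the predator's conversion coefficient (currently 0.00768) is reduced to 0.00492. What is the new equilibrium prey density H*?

At the interior fixed point, setting dL/dt = 0 with L > 0 fixes H* = (predator death rate)/(HL coefficient) — independent of the other coefficients.
With the change, H* = 0.618/0.00492 = 126; it rises from 80.5.

H* ≈ 126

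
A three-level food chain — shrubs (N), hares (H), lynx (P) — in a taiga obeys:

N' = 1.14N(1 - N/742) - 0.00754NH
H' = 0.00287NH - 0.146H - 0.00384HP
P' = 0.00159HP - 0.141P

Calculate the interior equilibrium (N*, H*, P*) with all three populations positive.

From dP/dt = 0: 0.00159H* = 0.141, so H* = 88.7.
From dN/dt = 0: 1.14(1 - N*/742) = 0.00754·88.7, giving N* = 742·(1 - 0.587) = 307.
From dH/dt = 0: 0.00287·307 - 0.146 = 0.00384P*, so P* = 0.735/0.00384 = 191.

N* ≈ 307, H* ≈ 88.7, P* ≈ 191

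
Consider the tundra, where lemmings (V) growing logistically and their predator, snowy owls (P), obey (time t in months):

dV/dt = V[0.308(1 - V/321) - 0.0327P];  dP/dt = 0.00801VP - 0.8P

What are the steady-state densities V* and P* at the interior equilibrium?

From dP/dt = 0 with P > 0: 0.00801V* = 0.8, so V* = 99.9.
Substitute into dV/dt = 0: 0.308(1 - 99.9/321) = 0.0327P*.
The bracket is 0.689, giving P* = 0.212/0.0327 = 6.49.

V* ≈ 99.9, P* ≈ 6.49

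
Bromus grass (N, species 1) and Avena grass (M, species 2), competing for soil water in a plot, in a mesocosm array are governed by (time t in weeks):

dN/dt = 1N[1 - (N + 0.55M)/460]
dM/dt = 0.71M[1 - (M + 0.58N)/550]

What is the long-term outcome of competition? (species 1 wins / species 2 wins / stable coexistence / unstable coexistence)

Compare the nullcline intercepts: K1/α12 = 460/0.55 = 836 > K2 = 550; K2/α21 = 550/0.58 = 948 > K1 = 460.
Since both inequalities hold, each species can invade when rare, so the interior equilibrium is stable.

stable coexistence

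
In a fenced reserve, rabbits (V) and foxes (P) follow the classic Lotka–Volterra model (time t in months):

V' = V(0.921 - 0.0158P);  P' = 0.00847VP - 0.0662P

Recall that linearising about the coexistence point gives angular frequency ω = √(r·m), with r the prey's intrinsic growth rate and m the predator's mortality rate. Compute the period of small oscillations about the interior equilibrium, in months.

T ≈ 25.4 months

Here r = 0.921 and m = 0.0662, so r·m = 0.061.
ω = √0.061 = 0.247 per month, hence T = 2π/ω ≈ 25.4 months.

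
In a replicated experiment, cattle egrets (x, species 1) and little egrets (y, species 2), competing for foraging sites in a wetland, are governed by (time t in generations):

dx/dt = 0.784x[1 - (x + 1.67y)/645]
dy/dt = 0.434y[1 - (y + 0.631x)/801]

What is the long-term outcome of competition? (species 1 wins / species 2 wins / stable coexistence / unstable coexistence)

species 2 excludes species 1

Compare the nullcline intercepts: K1/α12 = 645/1.67 = 386 < K2 = 801; K2/α21 = 801/0.631 = 1270 > K1 = 645.
Since the inequalities point opposite ways, species 2 can invade but species 1 cannot.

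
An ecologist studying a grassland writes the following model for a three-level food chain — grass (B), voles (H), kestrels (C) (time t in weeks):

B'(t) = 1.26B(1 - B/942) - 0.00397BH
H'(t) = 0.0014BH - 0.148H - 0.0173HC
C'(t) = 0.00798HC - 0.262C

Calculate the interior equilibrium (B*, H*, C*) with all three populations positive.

From dC/dt = 0: 0.00798H* = 0.262, so H* = 32.8.
From dB/dt = 0: 1.26(1 - B*/942) = 0.00397·32.8, giving B* = 942·(1 - 0.103) = 845.
From dH/dt = 0: 0.0014·845 - 0.148 = 0.0173C*, so C* = 1.03/0.0173 = 59.8.

B* ≈ 845, H* ≈ 32.8, C* ≈ 59.8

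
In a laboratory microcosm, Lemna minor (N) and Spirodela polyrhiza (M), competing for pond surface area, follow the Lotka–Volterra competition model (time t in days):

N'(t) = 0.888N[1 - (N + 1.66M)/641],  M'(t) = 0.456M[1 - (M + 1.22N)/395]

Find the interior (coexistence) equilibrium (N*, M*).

N* ≈ 14.3, M* ≈ 378

Setting both brackets to zero gives the nullclines N + 1.66M = 641 and 1.22N + M = 395.
Substituting M = 395 - 1.22N into the first: N(1 - 1.66·1.22) = 641 - 1.66·395.
So N* = -14.7/-1.03 = 14.3, and then M* = 395 - 1.22·14.3 = 378.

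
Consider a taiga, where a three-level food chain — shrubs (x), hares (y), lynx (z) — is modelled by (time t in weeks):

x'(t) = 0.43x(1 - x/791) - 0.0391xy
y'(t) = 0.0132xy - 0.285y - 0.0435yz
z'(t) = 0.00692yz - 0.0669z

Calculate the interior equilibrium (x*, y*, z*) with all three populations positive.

x* ≈ 95.6, y* ≈ 9.67, z* ≈ 22.5

From dz/dt = 0: 0.00692y* = 0.0669, so y* = 9.67.
From dx/dt = 0: 0.43(1 - x*/791) = 0.0391·9.67, giving x* = 791·(1 - 0.879) = 95.6.
From dy/dt = 0: 0.0132·95.6 - 0.285 = 0.0435z*, so z* = 0.978/0.0435 = 22.5.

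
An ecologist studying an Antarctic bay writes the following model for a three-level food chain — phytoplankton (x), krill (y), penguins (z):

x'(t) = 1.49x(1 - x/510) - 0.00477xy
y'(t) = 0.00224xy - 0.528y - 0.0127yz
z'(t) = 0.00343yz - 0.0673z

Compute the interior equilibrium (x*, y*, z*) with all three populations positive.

From dz/dt = 0: 0.00343y* = 0.0673, so y* = 19.6.
From dx/dt = 0: 1.49(1 - x*/510) = 0.00477·19.6, giving x* = 510·(1 - 0.0628) = 478.
From dy/dt = 0: 0.00224·478 - 0.528 = 0.0127z*, so z* = 0.543/0.0127 = 42.7.

x* ≈ 478, y* ≈ 19.6, z* ≈ 42.7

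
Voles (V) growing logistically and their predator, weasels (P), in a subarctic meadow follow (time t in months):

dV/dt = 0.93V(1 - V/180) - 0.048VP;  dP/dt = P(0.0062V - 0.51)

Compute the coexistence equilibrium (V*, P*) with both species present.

V* ≈ 82.3, P* ≈ 10.5

From dP/dt = 0 with P > 0: 0.0062V* = 0.51, so V* = 82.3.
Substitute into dV/dt = 0: 0.93(1 - 82.3/180) = 0.048P*.
The bracket is 0.543, giving P* = 0.505/0.048 = 10.5.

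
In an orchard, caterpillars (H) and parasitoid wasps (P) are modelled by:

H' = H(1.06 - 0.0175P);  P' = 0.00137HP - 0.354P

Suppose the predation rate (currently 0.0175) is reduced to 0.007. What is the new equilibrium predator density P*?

At the interior fixed point, setting dH/dt = 0 with H > 0 fixes P* = (prey growth rate)/(HP coefficient) — independent of the other coefficients.
With the change, P* = 1.06/0.007 = 151; it rises from 60.6.

P* ≈ 151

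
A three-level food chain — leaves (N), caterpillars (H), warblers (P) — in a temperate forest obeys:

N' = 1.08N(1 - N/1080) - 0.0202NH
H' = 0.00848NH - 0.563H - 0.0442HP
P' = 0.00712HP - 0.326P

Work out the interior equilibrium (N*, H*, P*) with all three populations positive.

From dP/dt = 0: 0.00712H* = 0.326, so H* = 45.8.
From dN/dt = 0: 1.08(1 - N*/1080) = 0.0202·45.8, giving N* = 1080·(1 - 0.856) = 155.
From dH/dt = 0: 0.00848·155 - 0.563 = 0.0442P*, so P* = 0.752/0.0442 = 17.

N* ≈ 155, H* ≈ 45.8, P* ≈ 17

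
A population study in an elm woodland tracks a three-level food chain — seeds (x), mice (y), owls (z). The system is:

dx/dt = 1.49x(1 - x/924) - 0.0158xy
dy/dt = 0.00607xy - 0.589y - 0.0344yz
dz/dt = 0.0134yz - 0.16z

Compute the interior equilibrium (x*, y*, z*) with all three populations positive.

x* ≈ 807, y* ≈ 11.9, z* ≈ 125

From dz/dt = 0: 0.0134y* = 0.16, so y* = 11.9.
From dx/dt = 0: 1.49(1 - x*/924) = 0.0158·11.9, giving x* = 924·(1 - 0.127) = 807.
From dy/dt = 0: 0.00607·807 - 0.589 = 0.0344z*, so z* = 4.31/0.0344 = 125.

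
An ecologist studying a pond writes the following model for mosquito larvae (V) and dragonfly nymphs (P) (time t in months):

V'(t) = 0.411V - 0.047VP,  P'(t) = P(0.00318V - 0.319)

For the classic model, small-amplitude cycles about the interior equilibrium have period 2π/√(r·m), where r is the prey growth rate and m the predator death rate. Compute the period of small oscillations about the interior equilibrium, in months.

Here r = 0.411 and m = 0.319, so r·m = 0.131.
ω = √0.131 = 0.362 per month, hence T = 2π/ω ≈ 17.4 months.

T ≈ 17.4 months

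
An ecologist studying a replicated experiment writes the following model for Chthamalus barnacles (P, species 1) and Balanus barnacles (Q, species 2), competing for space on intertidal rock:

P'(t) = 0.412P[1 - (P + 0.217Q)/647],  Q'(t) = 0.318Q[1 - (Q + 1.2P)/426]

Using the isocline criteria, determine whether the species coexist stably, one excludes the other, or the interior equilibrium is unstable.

species 1 excludes species 2

Compare the nullcline intercepts: K1/α12 = 647/0.217 = 2980 > K2 = 426; K2/α21 = 426/1.2 = 355 < K1 = 647.
Since the inequalities point opposite ways, species 1 can invade but species 2 cannot.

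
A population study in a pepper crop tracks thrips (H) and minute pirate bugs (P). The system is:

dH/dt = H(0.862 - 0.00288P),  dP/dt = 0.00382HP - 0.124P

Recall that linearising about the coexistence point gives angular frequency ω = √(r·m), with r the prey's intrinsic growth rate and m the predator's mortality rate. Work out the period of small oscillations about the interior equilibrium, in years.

Here r = 0.862 and m = 0.124, so r·m = 0.107.
ω = √0.107 = 0.327 per year, hence T = 2π/ω ≈ 19.2 years.

T ≈ 19.2 years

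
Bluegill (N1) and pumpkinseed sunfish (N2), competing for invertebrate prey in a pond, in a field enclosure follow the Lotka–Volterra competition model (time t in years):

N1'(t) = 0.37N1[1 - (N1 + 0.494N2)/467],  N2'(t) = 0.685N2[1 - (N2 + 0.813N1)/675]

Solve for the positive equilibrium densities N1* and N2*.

Setting both brackets to zero gives the nullclines N1 + 0.494N2 = 467 and 0.813N1 + N2 = 675.
Substituting N2 = 675 - 0.813N1 into the first: N1(1 - 0.494·0.813) = 467 - 0.494·675.
So N1* = 134/0.598 = 223, and then N2* = 675 - 0.813·223 = 494.

N1* ≈ 223, N2* ≈ 494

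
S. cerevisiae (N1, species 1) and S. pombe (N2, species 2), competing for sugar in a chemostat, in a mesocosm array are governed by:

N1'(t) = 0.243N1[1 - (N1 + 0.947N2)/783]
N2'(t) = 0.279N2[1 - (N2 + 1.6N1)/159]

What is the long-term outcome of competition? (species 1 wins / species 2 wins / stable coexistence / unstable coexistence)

species 1 excludes species 2

Compare the nullcline intercepts: K1/α12 = 783/0.947 = 827 > K2 = 159; K2/α21 = 159/1.6 = 99.4 < K1 = 783.
Since the inequalities point opposite ways, species 1 can invade but species 2 cannot.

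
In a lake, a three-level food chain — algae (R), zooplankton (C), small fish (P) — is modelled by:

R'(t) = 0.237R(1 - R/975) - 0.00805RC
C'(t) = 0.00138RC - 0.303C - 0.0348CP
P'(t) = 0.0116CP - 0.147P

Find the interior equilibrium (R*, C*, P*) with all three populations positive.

From dP/dt = 0: 0.0116C* = 0.147, so C* = 12.7.
From dR/dt = 0: 0.237(1 - R*/975) = 0.00805·12.7, giving R* = 975·(1 - 0.43) = 555.
From dC/dt = 0: 0.00138·555 - 0.303 = 0.0348P*, so P* = 0.463/0.0348 = 13.3.

R* ≈ 555, C* ≈ 12.7, P* ≈ 13.3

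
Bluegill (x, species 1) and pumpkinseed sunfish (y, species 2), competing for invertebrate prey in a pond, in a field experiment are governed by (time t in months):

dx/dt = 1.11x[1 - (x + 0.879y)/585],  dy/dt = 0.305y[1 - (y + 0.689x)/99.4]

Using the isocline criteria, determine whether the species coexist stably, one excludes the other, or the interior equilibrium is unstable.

species 1 excludes species 2

Compare the nullcline intercepts: K1/α12 = 585/0.879 = 666 > K2 = 99.4; K2/α21 = 99.4/0.689 = 144 < K1 = 585.
Since the inequalities point opposite ways, species 1 can invade but species 2 cannot.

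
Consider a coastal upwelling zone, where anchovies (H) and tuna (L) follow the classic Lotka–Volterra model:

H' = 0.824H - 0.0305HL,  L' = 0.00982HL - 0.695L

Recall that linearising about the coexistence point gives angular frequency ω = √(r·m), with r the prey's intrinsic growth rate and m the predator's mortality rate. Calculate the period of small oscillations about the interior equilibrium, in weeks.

T ≈ 8.3 weeks

Here r = 0.824 and m = 0.695, so r·m = 0.573.
ω = √0.573 = 0.757 per week, hence T = 2π/ω ≈ 8.3 weeks.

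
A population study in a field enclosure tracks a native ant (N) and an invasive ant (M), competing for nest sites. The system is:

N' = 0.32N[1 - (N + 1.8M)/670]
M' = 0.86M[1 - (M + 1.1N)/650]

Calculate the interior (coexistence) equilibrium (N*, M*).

Setting both brackets to zero gives the nullclines N + 1.8M = 670 and 1.1N + M = 650.
Substituting M = 650 - 1.1N into the first: N(1 - 1.8·1.1) = 670 - 1.8·650.
So N* = -500/-0.98 = 510, and then M* = 650 - 1.1·510 = 88.8.

N* ≈ 510, M* ≈ 88.8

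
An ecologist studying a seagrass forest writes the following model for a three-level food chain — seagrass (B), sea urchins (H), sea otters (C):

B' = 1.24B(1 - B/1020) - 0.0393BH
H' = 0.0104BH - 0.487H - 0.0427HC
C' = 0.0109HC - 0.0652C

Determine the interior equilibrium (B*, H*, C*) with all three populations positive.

From dC/dt = 0: 0.0109H* = 0.0652, so H* = 5.98.
From dB/dt = 0: 1.24(1 - B*/1020) = 0.0393·5.98, giving B* = 1020·(1 - 0.19) = 827.
From dH/dt = 0: 0.0104·827 - 0.487 = 0.0427C*, so C* = 8.11/0.0427 = 190.

B* ≈ 827, H* ≈ 5.98, C* ≈ 190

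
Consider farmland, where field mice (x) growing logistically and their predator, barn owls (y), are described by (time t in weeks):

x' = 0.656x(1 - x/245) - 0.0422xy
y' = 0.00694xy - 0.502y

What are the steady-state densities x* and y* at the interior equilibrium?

x* ≈ 72.3, y* ≈ 11

From dy/dt = 0 with y > 0: 0.00694x* = 0.502, so x* = 72.3.
Substitute into dx/dt = 0: 0.656(1 - 72.3/245) = 0.0422y*.
The bracket is 0.705, giving y* = 0.462/0.0422 = 11.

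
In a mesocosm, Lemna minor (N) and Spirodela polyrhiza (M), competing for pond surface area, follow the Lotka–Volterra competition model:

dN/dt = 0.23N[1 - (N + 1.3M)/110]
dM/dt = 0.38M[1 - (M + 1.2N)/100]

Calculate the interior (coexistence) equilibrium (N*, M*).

Setting both brackets to zero gives the nullclines N + 1.3M = 110 and 1.2N + M = 100.
Substituting M = 100 - 1.2N into the first: N(1 - 1.3·1.2) = 110 - 1.3·100.
So N* = -20/-0.56 = 35.7, and then M* = 100 - 1.2·35.7 = 57.1.

N* ≈ 35.7, M* ≈ 57.1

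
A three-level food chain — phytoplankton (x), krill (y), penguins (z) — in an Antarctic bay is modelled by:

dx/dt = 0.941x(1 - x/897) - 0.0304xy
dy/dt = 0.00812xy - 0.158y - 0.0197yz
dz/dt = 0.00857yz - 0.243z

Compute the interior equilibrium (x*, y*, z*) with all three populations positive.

From dz/dt = 0: 0.00857y* = 0.243, so y* = 28.4.
From dx/dt = 0: 0.941(1 - x*/897) = 0.0304·28.4, giving x* = 897·(1 - 0.916) = 75.3.
From dy/dt = 0: 0.00812·75.3 - 0.158 = 0.0197z*, so z* = 0.454/0.0197 = 23.

x* ≈ 75.3, y* ≈ 28.4, z* ≈ 23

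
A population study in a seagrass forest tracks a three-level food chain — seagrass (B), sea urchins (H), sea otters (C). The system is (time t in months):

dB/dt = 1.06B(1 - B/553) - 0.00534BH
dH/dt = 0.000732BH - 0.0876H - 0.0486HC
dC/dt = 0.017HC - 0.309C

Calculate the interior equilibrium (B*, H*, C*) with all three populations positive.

B* ≈ 502, H* ≈ 18.2, C* ≈ 5.76

From dC/dt = 0: 0.017H* = 0.309, so H* = 18.2.
From dB/dt = 0: 1.06(1 - B*/553) = 0.00534·18.2, giving B* = 553·(1 - 0.0916) = 502.
From dH/dt = 0: 0.000732·502 - 0.0876 = 0.0486C*, so C* = 0.28/0.0486 = 5.76.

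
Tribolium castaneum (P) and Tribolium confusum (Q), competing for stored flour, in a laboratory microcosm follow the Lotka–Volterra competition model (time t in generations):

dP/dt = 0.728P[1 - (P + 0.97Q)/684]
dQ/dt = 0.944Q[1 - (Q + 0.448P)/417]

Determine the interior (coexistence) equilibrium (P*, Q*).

P* ≈ 494, Q* ≈ 196

Setting both brackets to zero gives the nullclines P + 0.97Q = 684 and 0.448P + Q = 417.
Substituting Q = 417 - 0.448P into the first: P(1 - 0.97·0.448) = 684 - 0.97·417.
So P* = 280/0.565 = 494, and then Q* = 417 - 0.448·494 = 196.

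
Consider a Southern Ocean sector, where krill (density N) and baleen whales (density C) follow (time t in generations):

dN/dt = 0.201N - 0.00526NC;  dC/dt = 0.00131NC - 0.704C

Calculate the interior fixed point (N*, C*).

Set dC/dt = 0 with C > 0: 0.00131N - 0.704 = 0, so N* = 0.704/0.00131 = 537.
Set dN/dt = 0 with N > 0: 0.201 - 0.00526C = 0, so C* = 0.201/0.00526 = 38.2.

N* ≈ 537, C* ≈ 38.2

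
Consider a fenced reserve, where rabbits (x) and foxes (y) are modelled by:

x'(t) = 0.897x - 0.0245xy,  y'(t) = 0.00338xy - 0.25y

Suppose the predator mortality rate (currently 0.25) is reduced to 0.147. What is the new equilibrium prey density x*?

x* ≈ 43.5

At the interior fixed point, setting dy/dt = 0 with y > 0 fixes x* = (predator death rate)/(xy coefficient) — independent of the other coefficients.
With the change, x* = 0.147/0.00338 = 43.5; it falls from 74.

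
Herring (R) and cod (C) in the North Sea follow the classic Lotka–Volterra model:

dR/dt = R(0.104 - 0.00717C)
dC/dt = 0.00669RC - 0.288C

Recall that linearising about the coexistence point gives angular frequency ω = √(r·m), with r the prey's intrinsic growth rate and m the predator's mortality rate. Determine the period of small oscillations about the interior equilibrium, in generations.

T ≈ 36.3 generations

Here r = 0.104 and m = 0.288, so r·m = 0.03.
ω = √0.03 = 0.173 per generation, hence T = 2π/ω ≈ 36.3 generations.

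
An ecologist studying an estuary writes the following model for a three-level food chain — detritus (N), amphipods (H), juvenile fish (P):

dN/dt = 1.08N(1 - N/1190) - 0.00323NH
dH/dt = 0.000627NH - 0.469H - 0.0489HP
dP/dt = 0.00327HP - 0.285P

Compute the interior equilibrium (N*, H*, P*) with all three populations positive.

N* ≈ 880, H* ≈ 87.2, P* ≈ 1.69

From dP/dt = 0: 0.00327H* = 0.285, so H* = 87.2.
From dN/dt = 0: 1.08(1 - N*/1190) = 0.00323·87.2, giving N* = 1190·(1 - 0.261) = 880.
From dH/dt = 0: 0.000627·880 - 0.469 = 0.0489P*, so P* = 0.0826/0.0489 = 1.69.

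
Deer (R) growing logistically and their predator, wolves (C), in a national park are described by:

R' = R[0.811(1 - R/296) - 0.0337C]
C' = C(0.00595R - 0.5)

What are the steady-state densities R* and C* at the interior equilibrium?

R* ≈ 84, C* ≈ 17.2

From dC/dt = 0 with C > 0: 0.00595R* = 0.5, so R* = 84.
Substitute into dR/dt = 0: 0.811(1 - 84/296) = 0.0337C*.
The bracket is 0.716, giving C* = 0.581/0.0337 = 17.2.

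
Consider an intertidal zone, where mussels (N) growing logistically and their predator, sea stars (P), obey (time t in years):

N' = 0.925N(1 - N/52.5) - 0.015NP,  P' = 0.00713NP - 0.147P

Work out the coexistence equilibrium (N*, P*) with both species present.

From dP/dt = 0 with P > 0: 0.00713N* = 0.147, so N* = 20.6.
Substitute into dN/dt = 0: 0.925(1 - 20.6/52.5) = 0.015P*.
The bracket is 0.607, giving P* = 0.562/0.015 = 37.4.

N* ≈ 20.6, P* ≈ 37.4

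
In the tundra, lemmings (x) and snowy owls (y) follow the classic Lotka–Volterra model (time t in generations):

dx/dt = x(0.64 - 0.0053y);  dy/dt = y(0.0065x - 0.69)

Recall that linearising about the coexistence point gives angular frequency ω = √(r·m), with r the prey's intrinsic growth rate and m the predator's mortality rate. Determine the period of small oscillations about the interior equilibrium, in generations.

T ≈ 9.46 generations

Here r = 0.64 and m = 0.69, so r·m = 0.442.
ω = √0.442 = 0.665 per generation, hence T = 2π/ω ≈ 9.46 generations.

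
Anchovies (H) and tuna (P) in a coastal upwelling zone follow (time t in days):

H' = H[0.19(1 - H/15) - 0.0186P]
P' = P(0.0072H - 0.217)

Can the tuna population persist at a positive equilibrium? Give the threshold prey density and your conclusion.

Threshold H = 30.1; K < 30.1, so no, the predator goes extinct.

The predator equation gives dP/dt > 0 only when H > 0.217/0.0072 = 30.1.
Without the predator, H → K = 15. Since 15 < 30.1, the predator cannot invade.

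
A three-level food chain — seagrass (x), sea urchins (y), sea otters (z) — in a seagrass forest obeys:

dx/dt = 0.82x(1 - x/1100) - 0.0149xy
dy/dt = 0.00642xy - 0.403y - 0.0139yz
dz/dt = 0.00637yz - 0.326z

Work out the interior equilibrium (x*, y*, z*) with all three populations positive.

x* ≈ 77.1, y* ≈ 51.2, z* ≈ 6.61

From dz/dt = 0: 0.00637y* = 0.326, so y* = 51.2.
From dx/dt = 0: 0.82(1 - x*/1100) = 0.0149·51.2, giving x* = 1100·(1 - 0.93) = 77.1.
From dy/dt = 0: 0.00642·77.1 - 0.403 = 0.0139z*, so z* = 0.0918/0.0139 = 6.61.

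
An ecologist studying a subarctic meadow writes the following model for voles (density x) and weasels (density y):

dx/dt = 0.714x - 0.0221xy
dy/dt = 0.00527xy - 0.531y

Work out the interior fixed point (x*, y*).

Set dy/dt = 0 with y > 0: 0.00527x - 0.531 = 0, so x* = 0.531/0.00527 = 101.
Set dx/dt = 0 with x > 0: 0.714 - 0.0221y = 0, so y* = 0.714/0.0221 = 32.3.

x* ≈ 101, y* ≈ 32.3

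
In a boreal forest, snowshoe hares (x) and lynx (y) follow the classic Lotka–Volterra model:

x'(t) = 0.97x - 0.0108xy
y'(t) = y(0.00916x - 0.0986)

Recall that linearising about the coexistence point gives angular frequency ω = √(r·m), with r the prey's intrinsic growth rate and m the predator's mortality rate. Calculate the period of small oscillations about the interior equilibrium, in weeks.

Here r = 0.97 and m = 0.0986, so r·m = 0.0956.
ω = √0.0956 = 0.309 per week, hence T = 2π/ω ≈ 20.3 weeks.

T ≈ 20.3 weeks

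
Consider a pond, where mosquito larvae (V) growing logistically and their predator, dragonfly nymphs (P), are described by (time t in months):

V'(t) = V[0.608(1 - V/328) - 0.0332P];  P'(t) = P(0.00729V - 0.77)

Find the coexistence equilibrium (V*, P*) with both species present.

From dP/dt = 0 with P > 0: 0.00729V* = 0.77, so V* = 106.
Substitute into dV/dt = 0: 0.608(1 - 106/328) = 0.0332P*.
The bracket is 0.678, giving P* = 0.412/0.0332 = 12.4.

V* ≈ 106, P* ≈ 12.4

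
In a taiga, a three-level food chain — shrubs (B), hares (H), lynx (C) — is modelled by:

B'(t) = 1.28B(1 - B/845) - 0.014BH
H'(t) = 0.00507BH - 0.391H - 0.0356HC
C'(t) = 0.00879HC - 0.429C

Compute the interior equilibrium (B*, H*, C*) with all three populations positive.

B* ≈ 394, H* ≈ 48.8, C* ≈ 45.1

From dC/dt = 0: 0.00879H* = 0.429, so H* = 48.8.
From dB/dt = 0: 1.28(1 - B*/845) = 0.014·48.8, giving B* = 845·(1 - 0.534) = 394.
From dH/dt = 0: 0.00507·394 - 0.391 = 0.0356C*, so C* = 1.61/0.0356 = 45.1.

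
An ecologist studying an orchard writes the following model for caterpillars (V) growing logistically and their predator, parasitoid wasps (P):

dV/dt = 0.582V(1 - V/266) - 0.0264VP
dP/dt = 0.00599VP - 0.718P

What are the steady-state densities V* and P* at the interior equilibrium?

From dP/dt = 0 with P > 0: 0.00599V* = 0.718, so V* = 120.
Substitute into dV/dt = 0: 0.582(1 - 120/266) = 0.0264P*.
The bracket is 0.549, giving P* = 0.32/0.0264 = 12.1.

V* ≈ 120, P* ≈ 12.1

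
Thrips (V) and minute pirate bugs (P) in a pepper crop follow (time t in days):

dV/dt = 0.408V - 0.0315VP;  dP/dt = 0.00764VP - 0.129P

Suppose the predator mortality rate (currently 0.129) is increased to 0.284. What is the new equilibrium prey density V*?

At the interior fixed point, setting dP/dt = 0 with P > 0 fixes V* = (predator death rate)/(VP coefficient) — independent of the other coefficients.
With the change, V* = 0.284/0.00764 = 37.2; it rises from 16.9.

V* ≈ 37.2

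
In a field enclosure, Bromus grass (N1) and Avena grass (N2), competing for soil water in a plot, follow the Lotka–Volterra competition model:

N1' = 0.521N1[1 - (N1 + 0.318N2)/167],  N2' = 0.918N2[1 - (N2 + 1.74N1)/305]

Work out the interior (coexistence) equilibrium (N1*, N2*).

Setting both brackets to zero gives the nullclines N1 + 0.318N2 = 167 and 1.74N1 + N2 = 305.
Substituting N2 = 305 - 1.74N1 into the first: N1(1 - 0.318·1.74) = 167 - 0.318·305.
So N1* = 70/0.447 = 157, and then N2* = 305 - 1.74·157 = 32.3.

N1* ≈ 157, N2* ≈ 32.3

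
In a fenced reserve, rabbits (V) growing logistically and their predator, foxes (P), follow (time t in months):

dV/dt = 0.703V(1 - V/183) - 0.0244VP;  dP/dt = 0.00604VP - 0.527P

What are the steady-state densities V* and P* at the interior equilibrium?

V* ≈ 87.3, P* ≈ 15.1

From dP/dt = 0 with P > 0: 0.00604V* = 0.527, so V* = 87.3.
Substitute into dV/dt = 0: 0.703(1 - 87.3/183) = 0.0244P*.
The bracket is 0.523, giving P* = 0.368/0.0244 = 15.1.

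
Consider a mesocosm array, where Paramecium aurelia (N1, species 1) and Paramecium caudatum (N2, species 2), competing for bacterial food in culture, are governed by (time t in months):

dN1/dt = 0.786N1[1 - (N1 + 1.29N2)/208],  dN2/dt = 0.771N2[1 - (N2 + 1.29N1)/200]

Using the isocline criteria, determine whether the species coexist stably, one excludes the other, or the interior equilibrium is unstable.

unstable coexistence (outcome depends on initial conditions)

Compare the nullcline intercepts: K1/α12 = 208/1.29 = 161 < K2 = 200; K2/α21 = 200/1.29 = 155 < K1 = 208.
Since both are reversed, neither can invade when rare; the interior point is a saddle.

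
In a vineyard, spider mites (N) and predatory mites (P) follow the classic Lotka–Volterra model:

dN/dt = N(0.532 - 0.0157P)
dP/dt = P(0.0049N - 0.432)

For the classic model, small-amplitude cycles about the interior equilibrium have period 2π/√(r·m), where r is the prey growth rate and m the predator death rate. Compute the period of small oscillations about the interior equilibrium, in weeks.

Here r = 0.532 and m = 0.432, so r·m = 0.23.
ω = √0.23 = 0.479 per week, hence T = 2π/ω ≈ 13.1 weeks.

T ≈ 13.1 weeks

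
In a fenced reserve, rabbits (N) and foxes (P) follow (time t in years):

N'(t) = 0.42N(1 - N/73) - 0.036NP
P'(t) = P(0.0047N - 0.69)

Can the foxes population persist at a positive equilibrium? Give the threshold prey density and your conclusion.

Threshold N = 147; K < 147, so no, the predator goes extinct.

The predator equation gives dP/dt > 0 only when N > 0.69/0.0047 = 147.
Without the predator, N → K = 73. Since 73 < 147, the predator cannot invade.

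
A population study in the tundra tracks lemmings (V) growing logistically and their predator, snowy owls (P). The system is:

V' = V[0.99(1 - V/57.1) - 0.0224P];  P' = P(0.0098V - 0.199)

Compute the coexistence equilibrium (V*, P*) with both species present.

V* ≈ 20.3, P* ≈ 28.5

From dP/dt = 0 with P > 0: 0.0098V* = 0.199, so V* = 20.3.
Substitute into dV/dt = 0: 0.99(1 - 20.3/57.1) = 0.0224P*.
The bracket is 0.644, giving P* = 0.638/0.0224 = 28.5.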